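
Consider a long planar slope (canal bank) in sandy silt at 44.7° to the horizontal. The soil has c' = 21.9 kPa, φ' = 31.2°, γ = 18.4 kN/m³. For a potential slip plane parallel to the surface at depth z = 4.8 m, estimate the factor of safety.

For an infinite slope with a slip plane parallel to the surface (no pore pressure): FS = [c' + γz cos²β tanφ'] / [γz sinβ cosβ].
γz = 18.4·4.8 = 88.32 kN/m²
Numerator = 21.9 + 88.32·cos²44.7°·tan31.2° = 21.9 + 88.32·0.5052·0.6056 = 48.924 kPa
Denominator = 88.32·sin44.7°·cos44.7° = 88.32·0.7034·0.7108 = 44.158 kPa
FS = 48.924 / 44.158 = 1.108

FS = 1.11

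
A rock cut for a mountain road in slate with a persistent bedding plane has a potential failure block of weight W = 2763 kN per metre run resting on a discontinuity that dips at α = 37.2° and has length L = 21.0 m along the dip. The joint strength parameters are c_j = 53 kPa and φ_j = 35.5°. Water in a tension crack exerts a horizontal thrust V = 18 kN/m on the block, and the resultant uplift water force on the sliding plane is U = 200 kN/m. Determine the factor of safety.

FS = 1.50

Resolving the block weight along and normal to the plane and applying the Mohr–Coulomb strength on the joint:
N' = W cosα − U − V sinα = 2763·cos37.2° − 200 − 18·sin37.2° = 1989.9 kN/m
Driving force T = W sinα + V cosα = 2763·sin37.2° + 18·cos37.2° = 1684.8 kN/m
Resisting force R = c_j·L + N'·tanφ_j = 53·21.0 + 1989.9·tan35.5° = 1113.0 + 1419.4 = 2532.4 kN/m
FS = R / T = 2532.4 / 1684.8 = 1.503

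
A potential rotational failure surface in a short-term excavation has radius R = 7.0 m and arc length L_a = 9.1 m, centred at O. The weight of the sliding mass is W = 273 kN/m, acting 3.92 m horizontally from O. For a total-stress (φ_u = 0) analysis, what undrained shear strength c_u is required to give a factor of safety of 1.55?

c_u = 26.0 kPa

FS = c_u·L_a·R / (W·d), so c_u = FS·W·d / (L_a·R).
c_u = 1.55·273·3.92 / (9.10·7.0) = 1658.7 / 63.70 = 26.04 kPa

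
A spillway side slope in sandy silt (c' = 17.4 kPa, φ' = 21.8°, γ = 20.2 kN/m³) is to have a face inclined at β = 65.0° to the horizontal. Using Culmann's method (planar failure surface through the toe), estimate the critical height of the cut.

H_c = 10.70 m

Culmann's analysis gives the critical failure plane at α_cr = (β + φ')/2 = (65.0 + 21.8)/2 = 43.4°, and the critical height
H_c = (4c'/γ) · sinβ cosφ' / [1 − cos(β − φ')]
    = (4·17.4/20.2) · sin65.0°·cos21.8° / [1 − cos(43.2°)]
    = 3.446 · 0.9063·0.9285 / [1 − 0.7290]
    = 3.446 · 0.8415 / 0.2710
    = 10.70 m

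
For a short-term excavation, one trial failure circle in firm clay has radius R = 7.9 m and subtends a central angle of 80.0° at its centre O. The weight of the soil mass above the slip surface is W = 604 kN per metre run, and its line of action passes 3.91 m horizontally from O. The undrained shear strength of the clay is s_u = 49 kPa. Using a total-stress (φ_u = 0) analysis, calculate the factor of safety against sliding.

Taking moments about the centre O, the resisting moment is provided by the undrained shear strength acting along the arc:
Arc length L_a = R·θ = 7.9·(80.0°·π/180) = 7.9·1.3963 = 11.03 m
M_R = s_u·L_a·R = 49·11.03·7.9 = 4269.9 kN·m/m
M_D = W·d = 604·3.91 = 2361.6 kN·m/m
FS = M_R / M_D = 4269.9 / 2361.6 = 1.808

FS = 1.81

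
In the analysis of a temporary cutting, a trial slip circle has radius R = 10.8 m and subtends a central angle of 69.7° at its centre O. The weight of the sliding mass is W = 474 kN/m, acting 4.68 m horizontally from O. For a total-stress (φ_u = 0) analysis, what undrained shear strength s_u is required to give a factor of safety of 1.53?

FS = s_u·L_a·R / (W·d), so s_u = FS·W·d / (L_a·R).
Arc length L_a = R·θ = 10.8·(69.7°·π/180) = 10.8·1.2165 = 13.14 m
s_u = 1.53·474·4.68 / (13.14·10.8) = 3394.0 / 141.89 = 23.92 kPa

s_u = 23.9 kPa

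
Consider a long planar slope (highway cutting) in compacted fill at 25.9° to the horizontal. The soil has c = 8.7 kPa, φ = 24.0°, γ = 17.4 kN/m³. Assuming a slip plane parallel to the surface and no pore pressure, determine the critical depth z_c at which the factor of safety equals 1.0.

z_c = 15.32 m

Setting FS = 1.00 in FS = [c + γz cos²β tanφ] / [γz sinβ cosβ] and solving for z:
z = c / [γ cosβ (FS·sinβ − cosβ·tanφ)]
  = 8.7 / [17.4·cos25.9°·(1.00·sin25.9° − cos25.9°·tan24.0°)]
  = 8.7 / [17.4·0.8996·(1.00·0.4368 − 0.8996·0.4452)]
  = 8.7 / 0.5681 = 15.315 m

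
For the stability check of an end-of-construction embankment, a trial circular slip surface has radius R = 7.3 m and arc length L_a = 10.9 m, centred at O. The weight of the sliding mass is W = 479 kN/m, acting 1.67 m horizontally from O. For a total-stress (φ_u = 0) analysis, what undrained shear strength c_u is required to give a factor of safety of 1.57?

FS = c_u·L_a·R / (W·d), so c_u = FS·W·d / (L_a·R).
c_u = 1.57·479·1.67 / (10.90·7.3) = 1255.9 / 79.57 = 15.78 kPa

c_u = 15.8 kPa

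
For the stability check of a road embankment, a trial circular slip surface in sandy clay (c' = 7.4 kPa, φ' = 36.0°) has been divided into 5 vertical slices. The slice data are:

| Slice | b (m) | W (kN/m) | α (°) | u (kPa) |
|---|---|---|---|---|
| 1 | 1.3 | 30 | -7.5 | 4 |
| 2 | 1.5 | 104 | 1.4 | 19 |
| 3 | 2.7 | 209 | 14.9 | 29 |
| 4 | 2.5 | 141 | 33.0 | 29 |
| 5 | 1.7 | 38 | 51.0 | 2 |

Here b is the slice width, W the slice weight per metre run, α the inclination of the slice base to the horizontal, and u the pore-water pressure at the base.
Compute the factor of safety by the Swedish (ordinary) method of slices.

FS = 1.77

Ordinary method of slices: FS = Σ[c'·Δl_i + (W_i cosα_i − u_i·Δl_i)·tanφ'] / Σ W_i sinα_i, with Δl_i = b_i / cosα_i.
Slice 1: Δl = 1.3/cos(-7.5°) = 1.311 m; N'_1 = 30·cos(-7.5°) − 4·1.311 = 24.5; c'Δl = 9.70; W sinα = -3.9
Slice 2: Δl = 1.5/cos1.4° = 1.500 m; N'_2 = 104·cos1.4° − 19·1.500 = 75.5; c'Δl = 11.10; W sinα = 2.5
Slice 3: Δl = 2.7/cos14.9° = 2.794 m; N'_3 = 209·cos14.9° − 29·2.794 = 120.9; c'Δl = 20.68; W sinα = 53.7
Slice 4: Δl = 2.5/cos33.0° = 2.981 m; N'_4 = 141·cos33.0° − 29·2.981 = 31.8; c'Δl = 22.06; W sinα = 76.8
Slice 5: Δl = 1.7/cos51.0° = 2.701 m; N'_5 = 38·cos51.0° − 2·2.701 = 18.5; c'Δl = 19.99; W sinα = 29.5
Σc'Δl = 83.5 kN/m; ΣN' = 271.2 kN/m; ΣW sinα = 158.7 kN/m
Resisting = 83.5 + 271.2·tan36.0° = 83.5 + 197.1 = 280.6 kN/m
FS = 280.6 / 158.7 = 1.768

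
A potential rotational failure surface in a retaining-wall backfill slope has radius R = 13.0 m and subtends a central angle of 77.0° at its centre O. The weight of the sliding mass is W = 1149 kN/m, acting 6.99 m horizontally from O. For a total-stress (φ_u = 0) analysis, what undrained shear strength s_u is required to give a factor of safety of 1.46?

FS = s_u·L_a·R / (W·d), so s_u = FS·W·d / (L_a·R).
Arc length L_a = R·θ = 13.0·(77.0°·π/180) = 13.0·1.3439 = 17.47 m
s_u = 1.46·1149·6.99 / (17.47·13.0) = 11726.0 / 227.12 = 51.63 kPa

s_u = 51.6 kPa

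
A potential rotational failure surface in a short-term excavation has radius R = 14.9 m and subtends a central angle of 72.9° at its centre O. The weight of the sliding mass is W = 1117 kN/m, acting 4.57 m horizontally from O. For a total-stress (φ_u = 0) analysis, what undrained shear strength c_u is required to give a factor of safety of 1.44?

c_u = 26.0 kPa

FS = c_u·L_a·R / (W·d), so c_u = FS·W·d / (L_a·R).
Arc length L_a = R·θ = 14.9·(72.9°·π/180) = 14.9·1.2723 = 18.96 m
c_u = 1.44·1117·4.57 / (18.96·14.9) = 7350.8 / 282.47 = 26.02 kPa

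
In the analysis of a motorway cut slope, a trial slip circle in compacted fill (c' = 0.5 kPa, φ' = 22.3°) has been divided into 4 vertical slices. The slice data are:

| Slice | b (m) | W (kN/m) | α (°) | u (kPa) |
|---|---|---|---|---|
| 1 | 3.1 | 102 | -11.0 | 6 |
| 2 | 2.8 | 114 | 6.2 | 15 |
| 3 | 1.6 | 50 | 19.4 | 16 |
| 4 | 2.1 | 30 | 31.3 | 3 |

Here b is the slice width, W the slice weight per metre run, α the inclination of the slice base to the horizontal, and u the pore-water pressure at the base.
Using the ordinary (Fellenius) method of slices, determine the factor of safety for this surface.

FS = 3.32

Ordinary method of slices: FS = Σ[c'·Δl_i + (W_i cosα_i − u_i·Δl_i)·tanφ'] / Σ W_i sinα_i, with Δl_i = b_i / cosα_i.
Slice 1: Δl = 3.1/cos(-11.0°) = 3.158 m; N'_1 = 102·cos(-11.0°) − 6·3.158 = 81.2; c'Δl = 1.58; W sinα = -19.5
Slice 2: Δl = 2.8/cos6.2° = 2.816 m; N'_2 = 114·cos6.2° − 15·2.816 = 71.1; c'Δl = 1.41; W sinα = 12.3
Slice 3: Δl = 1.6/cos19.4° = 1.696 m; N'_3 = 50·cos19.4° − 16·1.696 = 20.0; c'Δl = 0.85; W sinα = 16.6
Slice 4: Δl = 2.1/cos31.3° = 2.458 m; N'_4 = 30·cos31.3° − 3·2.458 = 18.3; c'Δl = 1.23; W sinα = 15.6
Σc'Δl = 5.1 kN/m; ΣN' = 190.5 kN/m; ΣW sinα = 25.0 kN/m
Resisting = 5.1 + 190.5·tan22.3° = 5.1 + 78.1 = 83.2 kN/m
FS = 83.2 / 25.0 = 3.323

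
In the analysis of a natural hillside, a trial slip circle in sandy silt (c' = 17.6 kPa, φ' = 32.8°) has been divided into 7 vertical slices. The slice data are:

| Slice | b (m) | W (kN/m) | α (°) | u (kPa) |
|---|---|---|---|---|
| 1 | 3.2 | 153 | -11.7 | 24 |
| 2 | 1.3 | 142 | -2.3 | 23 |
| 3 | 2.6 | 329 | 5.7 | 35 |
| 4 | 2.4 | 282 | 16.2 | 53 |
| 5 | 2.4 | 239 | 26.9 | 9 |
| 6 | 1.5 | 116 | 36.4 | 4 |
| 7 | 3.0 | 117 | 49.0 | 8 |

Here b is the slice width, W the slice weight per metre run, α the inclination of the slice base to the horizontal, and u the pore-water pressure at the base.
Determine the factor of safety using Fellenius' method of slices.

FS = 2.63

Ordinary method of slices: FS = Σ[c'·Δl_i + (W_i cosα_i − u_i·Δl_i)·tanφ'] / Σ W_i sinα_i, with Δl_i = b_i / cosα_i.
Slice 1: Δl = 3.2/cos(-11.7°) = 3.268 m; N'_1 = 153·cos(-11.7°) − 24·3.268 = 71.4; c'Δl = 57.52; W sinα = -31.0
Slice 2: Δl = 1.3/cos(-2.3°) = 1.301 m; N'_2 = 142·cos(-2.3°) − 23·1.301 = 112.0; c'Δl = 22.90; W sinα = -5.7
Slice 3: Δl = 2.6/cos5.7° = 2.613 m; N'_3 = 329·cos5.7° − 35·2.613 = 235.9; c'Δl = 45.99; W sinα = 32.7
Slice 4: Δl = 2.4/cos16.2° = 2.499 m; N'_4 = 282·cos16.2° − 53·2.499 = 138.3; c'Δl = 43.99; W sinα = 78.7
Slice 5: Δl = 2.4/cos26.9° = 2.691 m; N'_5 = 239·cos26.9° − 9·2.691 = 188.9; c'Δl = 47.37; W sinα = 108.1
Slice 6: Δl = 1.5/cos36.4° = 1.864 m; N'_6 = 116·cos36.4° − 4·1.864 = 85.9; c'Δl = 32.80; W sinα = 68.8
Slice 7: Δl = 3.0/cos49.0° = 4.573 m; N'_7 = 117·cos49.0° − 8·4.573 = 40.2; c'Δl = 80.48; W sinα = 88.3
Σc'Δl = 331.0 kN/m; ΣN' = 872.6 kN/m; ΣW sinα = 339.9 kN/m
Resisting = 331.0 + 872.6·tan32.8° = 331.0 + 562.4 = 893.4 kN/m
FS = 893.4 / 339.9 = 2.628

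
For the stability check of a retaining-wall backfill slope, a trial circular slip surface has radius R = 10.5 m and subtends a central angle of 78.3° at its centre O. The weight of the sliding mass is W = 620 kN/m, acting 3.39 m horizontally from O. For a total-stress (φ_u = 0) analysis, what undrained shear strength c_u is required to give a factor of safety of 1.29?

FS = c_u·L_a·R / (W·d), so c_u = FS·W·d / (L_a·R).
Arc length L_a = R·θ = 10.5·(78.3°·π/180) = 10.5·1.3666 = 14.35 m
c_u = 1.29·620·3.39 / (14.35·10.5) = 2711.3 / 150.67 = 18.00 kPa

c_u = 18.0 kPa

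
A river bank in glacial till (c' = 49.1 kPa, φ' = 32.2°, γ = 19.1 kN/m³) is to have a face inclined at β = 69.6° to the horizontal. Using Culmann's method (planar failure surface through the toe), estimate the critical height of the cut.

H_c = 39.67 m

Culmann's analysis gives the critical failure plane at α_cr = (β + φ')/2 = (69.6 + 32.2)/2 = 50.9°, and the critical height
H_c = (4c'/γ) · sinβ cosφ' / [1 − cos(β − φ')]
    = (4·49.1/19.1) · sin69.6°·cos32.2° / [1 − cos(37.4°)]
    = 10.283 · 0.9373·0.8462 / [1 − 0.7944]
    = 10.283 · 0.7931 / 0.2056
    = 39.67 m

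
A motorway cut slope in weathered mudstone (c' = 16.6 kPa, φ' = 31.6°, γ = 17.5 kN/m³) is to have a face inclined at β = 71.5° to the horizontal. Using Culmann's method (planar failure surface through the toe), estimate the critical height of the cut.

Culmann's analysis gives the critical failure plane at α_cr = (β + φ')/2 = (71.5 + 31.6)/2 = 51.5°, and the critical height
H_c = (4c'/γ) · sinβ cosφ' / [1 − cos(β − φ')]
    = (4·16.6/17.5) · sin71.5°·cos31.6° / [1 − cos(39.9°)]
    = 3.794 · 0.9483·0.8517 / [1 − 0.7672]
    = 3.794 · 0.8077 / 0.2328
    = 13.16 m

H_c = 13.16 m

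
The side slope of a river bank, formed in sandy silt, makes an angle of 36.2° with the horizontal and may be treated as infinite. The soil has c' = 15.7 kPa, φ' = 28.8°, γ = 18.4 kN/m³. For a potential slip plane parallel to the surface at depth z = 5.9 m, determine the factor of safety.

For an infinite slope with a slip plane parallel to the surface (no pore pressure): FS = [c' + γz cos²β tanφ'] / [γz sinβ cosβ].
γz = 18.4·5.9 = 108.56 kN/m²
Numerator = 15.7 + 108.56·cos²36.2°·tan28.8° = 15.7 + 108.56·0.6512·0.5498 = 54.564 kPa
Denominator = 108.56·sin36.2°·cos36.2° = 108.56·0.5906·0.8070 = 51.739 kPa
FS = 54.564 / 51.739 = 1.055

FS = 1.05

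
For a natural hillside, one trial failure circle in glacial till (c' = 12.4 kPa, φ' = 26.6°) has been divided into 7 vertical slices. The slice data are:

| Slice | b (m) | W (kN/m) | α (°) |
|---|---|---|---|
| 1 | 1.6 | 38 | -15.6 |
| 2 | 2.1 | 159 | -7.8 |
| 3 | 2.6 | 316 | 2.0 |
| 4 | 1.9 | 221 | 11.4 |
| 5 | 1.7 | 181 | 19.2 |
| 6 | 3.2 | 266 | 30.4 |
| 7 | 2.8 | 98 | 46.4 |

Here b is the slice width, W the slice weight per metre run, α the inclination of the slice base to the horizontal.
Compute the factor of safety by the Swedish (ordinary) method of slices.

Ordinary method of slices: FS = Σ[c'·Δl_i + (W_i cosα_i)·tanφ'] / Σ W_i sinα_i, with Δl_i = b_i / cosα_i.
Slice 1: Δl = 1.6/cos(-15.6°) = 1.661 m; N'_1 = 38·cos(-15.6°) = 36.6; c'Δl = 20.60; W sinα = -10.2
Slice 2: Δl = 2.1/cos(-7.8°) = 2.120 m; N'_2 = 159·cos(-7.8°) = 157.5; c'Δl = 26.28; W sinα = -21.6
Slice 3: Δl = 2.6/cos2.0° = 2.602 m; N'_3 = 316·cos2.0° = 315.8; c'Δl = 32.26; W sinα = 11.0
Slice 4: Δl = 1.9/cos11.4° = 1.938 m; N'_4 = 221·cos11.4° = 216.6; c'Δl = 24.03; W sinα = 43.7
Slice 5: Δl = 1.7/cos19.2° = 1.800 m; N'_5 = 181·cos19.2° = 170.9; c'Δl = 22.32; W sinα = 59.5
Slice 6: Δl = 3.2/cos30.4° = 3.710 m; N'_6 = 266·cos30.4° = 229.4; c'Δl = 46.01; W sinα = 134.6
Slice 7: Δl = 2.8/cos46.4° = 4.060 m; N'_7 = 98·cos46.4° = 67.6; c'Δl = 50.35; W sinα = 71.0
Σc'Δl = 221.8 kN/m; ΣN' = 1194.5 kN/m; ΣW sinα = 288.0 kN/m
Resisting = 221.8 + 1194.5·tan26.6° = 221.8 + 598.2 = 820.0 kN/m
FS = 820.0 / 288.0 = 2.847

FS = 2.85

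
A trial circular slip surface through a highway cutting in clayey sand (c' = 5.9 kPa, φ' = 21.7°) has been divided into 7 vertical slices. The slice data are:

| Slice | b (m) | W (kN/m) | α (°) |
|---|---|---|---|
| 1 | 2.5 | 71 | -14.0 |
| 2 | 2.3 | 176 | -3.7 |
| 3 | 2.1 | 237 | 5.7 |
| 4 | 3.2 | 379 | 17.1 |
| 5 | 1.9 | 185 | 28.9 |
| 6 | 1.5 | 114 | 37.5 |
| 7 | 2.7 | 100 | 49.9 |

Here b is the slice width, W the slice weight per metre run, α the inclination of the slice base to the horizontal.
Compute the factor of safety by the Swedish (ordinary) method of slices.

Ordinary method of slices: FS = Σ[c'·Δl_i + (W_i cosα_i)·tanφ'] / Σ W_i sinα_i, with Δl_i = b_i / cosα_i.
Slice 1: Δl = 2.5/cos(-14.0°) = 2.577 m; N'_1 = 71·cos(-14.0°) = 68.9; c'Δl = 15.20; W sinα = -17.2
Slice 2: Δl = 2.3/cos(-3.7°) = 2.305 m; N'_2 = 176·cos(-3.7°) = 175.6; c'Δl = 13.60; W sinα = -11.4
Slice 3: Δl = 2.1/cos5.7° = 2.110 m; N'_3 = 237·cos5.7° = 235.8; c'Δl = 12.45; W sinα = 23.5
Slice 4: Δl = 3.2/cos17.1° = 3.348 m; N'_4 = 379·cos17.1° = 362.2; c'Δl = 19.75; W sinα = 111.4
Slice 5: Δl = 1.9/cos28.9° = 2.170 m; N'_5 = 185·cos28.9° = 162.0; c'Δl = 12.80; W sinα = 89.4
Slice 6: Δl = 1.5/cos37.5° = 1.891 m; N'_6 = 114·cos37.5° = 90.4; c'Δl = 11.16; W sinα = 69.4
Slice 7: Δl = 2.7/cos49.9° = 4.192 m; N'_7 = 100·cos49.9° = 64.4; c'Δl = 24.73; W sinα = 76.5
Σc'Δl = 109.7 kN/m; ΣN' = 1159.4 kN/m; ΣW sinα = 341.7 kN/m
Resisting = 109.7 + 1159.4·tan21.7° = 109.7 + 461.4 = 571.1 kN/m
FS = 571.1 / 341.7 = 1.671

FS = 1.67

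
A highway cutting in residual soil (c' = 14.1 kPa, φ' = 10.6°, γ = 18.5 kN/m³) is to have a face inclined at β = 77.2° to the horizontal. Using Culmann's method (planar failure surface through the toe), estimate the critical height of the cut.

H_c = 4.85 m

Culmann's analysis gives the critical failure plane at α_cr = (β + φ')/2 = (77.2 + 10.6)/2 = 43.9°, and the critical height
H_c = (4c'/γ) · sinβ cosφ' / [1 − cos(β − φ')]
    = (4·14.1/18.5) · sin77.2°·cos10.6° / [1 − cos(66.6°)]
    = 3.049 · 0.9751·0.9829 / [1 − 0.3971]
    = 3.049 · 0.9585 / 0.6029
    = 4.85 m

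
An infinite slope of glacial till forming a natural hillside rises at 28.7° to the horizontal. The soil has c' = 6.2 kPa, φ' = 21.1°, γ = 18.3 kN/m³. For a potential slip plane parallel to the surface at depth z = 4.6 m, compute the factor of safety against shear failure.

FS = 0.88

For an infinite slope with a slip plane parallel to the surface (no pore pressure): FS = [c' + γz cos²β tanφ'] / [γz sinβ cosβ].
γz = 18.3·4.6 = 84.18 kN/m²
Numerator = 6.2 + 84.18·cos²28.7°·tan21.1° = 6.2 + 84.18·0.7694·0.3859 = 31.191 kPa
Denominator = 84.18·sin28.7°·cos28.7° = 84.18·0.4802·0.8771 = 35.459 kPa
FS = 31.191 / 35.459 = 0.880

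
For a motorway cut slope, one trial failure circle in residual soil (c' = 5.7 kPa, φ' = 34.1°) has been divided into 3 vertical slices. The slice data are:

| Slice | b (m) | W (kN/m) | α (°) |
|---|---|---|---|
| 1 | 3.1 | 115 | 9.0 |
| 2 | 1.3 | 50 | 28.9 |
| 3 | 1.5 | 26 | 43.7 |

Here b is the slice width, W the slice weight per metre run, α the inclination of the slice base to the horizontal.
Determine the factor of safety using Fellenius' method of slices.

FS = 2.62

Ordinary method of slices: FS = Σ[c'·Δl_i + (W_i cosα_i)·tanφ'] / Σ W_i sinα_i, with Δl_i = b_i / cosα_i.
Slice 1: Δl = 3.1/cos9.0° = 3.139 m; N'_1 = 115·cos9.0° = 113.6; c'Δl = 17.89; W sinα = 18.0
Slice 2: Δl = 1.3/cos28.9° = 1.485 m; N'_2 = 50·cos28.9° = 43.8; c'Δl = 8.46; W sinα = 24.2
Slice 3: Δl = 1.5/cos43.7° = 2.075 m; N'_3 = 26·cos43.7° = 18.8; c'Δl = 11.83; W sinα = 18.0
Σc'Δl = 38.2 kN/m; ΣN' = 176.2 kN/m; ΣW sinα = 60.1 kN/m
Resisting = 38.2 + 176.2·tan34.1° = 38.2 + 119.3 = 157.4 kN/m
FS = 157.4 / 60.1 = 2.619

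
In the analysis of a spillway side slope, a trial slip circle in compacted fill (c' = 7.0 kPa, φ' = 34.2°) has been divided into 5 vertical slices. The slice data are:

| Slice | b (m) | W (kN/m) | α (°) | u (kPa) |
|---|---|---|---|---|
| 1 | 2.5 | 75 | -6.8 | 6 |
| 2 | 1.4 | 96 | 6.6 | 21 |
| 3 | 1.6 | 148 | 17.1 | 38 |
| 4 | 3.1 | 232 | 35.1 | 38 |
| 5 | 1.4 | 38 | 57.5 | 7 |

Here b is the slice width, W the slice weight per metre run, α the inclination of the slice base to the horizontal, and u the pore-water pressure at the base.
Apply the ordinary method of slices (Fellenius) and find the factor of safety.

FS = 1.21

Ordinary method of slices: FS = Σ[c'·Δl_i + (W_i cosα_i − u_i·Δl_i)·tanφ'] / Σ W_i sinα_i, with Δl_i = b_i / cosα_i.
Slice 1: Δl = 2.5/cos(-6.8°) = 2.518 m; N'_1 = 75·cos(-6.8°) − 6·2.518 = 59.4; c'Δl = 17.62; W sinα = -8.9
Slice 2: Δl = 1.4/cos6.6° = 1.409 m; N'_2 = 96·cos6.6° − 21·1.409 = 65.8; c'Δl = 9.87; W sinα = 11.0
Slice 3: Δl = 1.6/cos17.1° = 1.674 m; N'_3 = 148·cos17.1° − 38·1.674 = 77.8; c'Δl = 11.72; W sinα = 43.5
Slice 4: Δl = 3.1/cos35.1° = 3.789 m; N'_4 = 232·cos35.1° − 38·3.789 = 45.8; c'Δl = 26.52; W sinα = 133.4
Slice 5: Δl = 1.4/cos57.5° = 2.606 m; N'_5 = 38·cos57.5° − 7·2.606 = 2.2; c'Δl = 18.24; W sinα = 32.0
Σc'Δl = 84.0 kN/m; ΣN' = 251.0 kN/m; ΣW sinα = 211.1 kN/m
Resisting = 84.0 + 251.0·tan34.2° = 84.0 + 170.6 = 254.5 kN/m
FS = 254.5 / 211.1 = 1.206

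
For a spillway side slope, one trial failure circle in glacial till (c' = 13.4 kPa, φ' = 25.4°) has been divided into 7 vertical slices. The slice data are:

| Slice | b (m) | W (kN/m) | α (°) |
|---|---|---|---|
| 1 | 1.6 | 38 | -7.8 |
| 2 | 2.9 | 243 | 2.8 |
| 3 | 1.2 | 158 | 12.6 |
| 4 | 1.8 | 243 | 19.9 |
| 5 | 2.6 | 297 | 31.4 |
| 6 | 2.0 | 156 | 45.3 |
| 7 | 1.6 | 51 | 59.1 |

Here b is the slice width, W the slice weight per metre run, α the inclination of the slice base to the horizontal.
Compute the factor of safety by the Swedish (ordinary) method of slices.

Ordinary method of slices: FS = Σ[c'·Δl_i + (W_i cosα_i)·tanφ'] / Σ W_i sinα_i, with Δl_i = b_i / cosα_i.
Slice 1: Δl = 1.6/cos(-7.8°) = 1.615 m; N'_1 = 38·cos(-7.8°) = 37.6; c'Δl = 21.64; W sinα = -5.2
Slice 2: Δl = 2.9/cos2.8° = 2.903 m; N'_2 = 243·cos2.8° = 242.7; c'Δl = 38.91; W sinα = 11.9
Slice 3: Δl = 1.2/cos12.6° = 1.230 m; N'_3 = 158·cos12.6° = 154.2; c'Δl = 16.48; W sinα = 34.5
Slice 4: Δl = 1.8/cos19.9° = 1.914 m; N'_4 = 243·cos19.9° = 228.5; c'Δl = 25.65; W sinα = 82.7
Slice 5: Δl = 2.6/cos31.4° = 3.046 m; N'_5 = 297·cos31.4° = 253.5; c'Δl = 40.82; W sinα = 154.7
Slice 6: Δl = 2.0/cos45.3° = 2.843 m; N'_6 = 156·cos45.3° = 109.7; c'Δl = 38.10; W sinα = 110.9
Slice 7: Δl = 1.6/cos59.1° = 3.116 m; N'_7 = 51·cos59.1° = 26.2; c'Δl = 41.75; W sinα = 43.8
Σc'Δl = 223.3 kN/m; ΣN' = 1052.5 kN/m; ΣW sinα = 433.3 kN/m
Resisting = 223.3 + 1052.5·tan25.4° = 223.3 + 499.7 = 723.1 kN/m
FS = 723.1 / 433.3 = 1.669

FS = 1.67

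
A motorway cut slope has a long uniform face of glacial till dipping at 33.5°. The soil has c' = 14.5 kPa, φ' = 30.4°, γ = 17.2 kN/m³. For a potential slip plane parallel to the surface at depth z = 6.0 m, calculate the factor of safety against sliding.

For an infinite slope with a slip plane parallel to the surface (no pore pressure): FS = [c' + γz cos²β tanφ'] / [γz sinβ cosβ].
γz = 17.2·6.0 = 103.20 kN/m²
Numerator = 14.5 + 103.20·cos²33.5°·tan30.4° = 14.5 + 103.20·0.6954·0.5867 = 56.602 kPa
Denominator = 103.20·sin33.5°·cos33.5° = 103.20·0.5519·0.8339 = 47.498 kPa
FS = 56.602 / 47.498 = 1.192

FS = 1.19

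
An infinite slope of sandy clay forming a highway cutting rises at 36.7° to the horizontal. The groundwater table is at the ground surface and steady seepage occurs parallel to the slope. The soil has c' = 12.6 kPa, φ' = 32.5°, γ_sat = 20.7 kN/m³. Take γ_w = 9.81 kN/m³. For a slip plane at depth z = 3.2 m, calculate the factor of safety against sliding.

With seepage parallel to the slope and the water table at the surface, the effective normal stress on the slip plane uses the buoyant unit weight γ' = γ_sat − γ_w while the driving shear stress uses γ_sat:
FS = [c' + γ' z cos²β tanφ'] / [γ_sat z sinβ cosβ]
γ' = 20.7 − 9.81 = 10.89 kN/m³
Numerator = 12.6 + 10.89·3.2·cos²36.7°·tan32.5° = 12.6 + 10.89·3.2·0.6428·0.6371 = 26.872 kPa
Denominator = 20.7·3.2·sin36.7°·cos36.7° = 20.7·3.2·0.5976·0.8018 = 31.740 kPa
FS = 26.872 / 31.740 = 0.847

FS = 0.85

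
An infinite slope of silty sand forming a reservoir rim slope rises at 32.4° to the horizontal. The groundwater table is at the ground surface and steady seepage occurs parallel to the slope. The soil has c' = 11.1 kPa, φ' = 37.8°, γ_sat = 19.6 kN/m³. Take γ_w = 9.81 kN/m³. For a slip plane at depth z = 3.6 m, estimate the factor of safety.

FS = 0.96

With seepage parallel to the slope and the water table at the surface, the effective normal stress on the slip plane uses the buoyant unit weight γ' = γ_sat − γ_w while the driving shear stress uses γ_sat:
FS = [c' + γ' z cos²β tanφ'] / [γ_sat z sinβ cosβ]
γ' = 19.6 − 9.81 = 9.79 kN/m³
Numerator = 11.1 + 9.79·3.6·cos²32.4°·tan37.8° = 11.1 + 9.79·3.6·0.7129·0.7757 = 30.589 kPa
Denominator = 19.6·3.6·sin32.4°·cos32.4° = 19.6·3.6·0.5358·0.8443 = 31.922 kPa
FS = 30.589 / 31.922 = 0.958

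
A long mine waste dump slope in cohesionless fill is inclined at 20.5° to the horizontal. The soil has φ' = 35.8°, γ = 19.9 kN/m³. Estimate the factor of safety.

For a dry cohesionless infinite slope the factor of safety is FS = tanφ' / tanβ.
FS = tan35.8° / tan20.5° = 0.7212 / 0.3739 = 1.929

FS = 1.93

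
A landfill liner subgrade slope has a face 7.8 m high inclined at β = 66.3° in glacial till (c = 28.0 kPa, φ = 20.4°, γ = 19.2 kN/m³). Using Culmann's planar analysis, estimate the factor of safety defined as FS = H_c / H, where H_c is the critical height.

FS = 2.11

H_c = (4c/γ) · sinβ cosφ / [1 − cos(β − φ)]
    = (4·28.0/19.2) · sin66.3°·cos20.4° / [1 − cos45.9°]
    = 5.833 · 0.8582 / 0.3041 = 16.46 m
FS = H_c / H = 16.46 / 7.8 = 2.111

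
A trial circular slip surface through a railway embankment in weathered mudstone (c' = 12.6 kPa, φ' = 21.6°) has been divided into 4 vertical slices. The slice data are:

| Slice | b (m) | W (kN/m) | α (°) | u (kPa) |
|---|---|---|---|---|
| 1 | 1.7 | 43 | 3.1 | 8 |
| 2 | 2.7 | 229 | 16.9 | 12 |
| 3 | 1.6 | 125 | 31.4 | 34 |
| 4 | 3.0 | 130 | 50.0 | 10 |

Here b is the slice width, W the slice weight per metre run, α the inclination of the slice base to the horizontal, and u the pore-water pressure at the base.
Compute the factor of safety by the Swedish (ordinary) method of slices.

FS = 1.10

Ordinary method of slices: FS = Σ[c'·Δl_i + (W_i cosα_i − u_i·Δl_i)·tanφ'] / Σ W_i sinα_i, with Δl_i = b_i / cosα_i.
Slice 1: Δl = 1.7/cos3.1° = 1.702 m; N'_1 = 43·cos3.1° − 8·1.702 = 29.3; c'Δl = 21.45; W sinα = 2.3
Slice 2: Δl = 2.7/cos16.9° = 2.822 m; N'_2 = 229·cos16.9° − 12·2.822 = 185.2; c'Δl = 35.56; W sinα = 66.6
Slice 3: Δl = 1.6/cos31.4° = 1.875 m; N'_3 = 125·cos31.4° − 34·1.875 = 43.0; c'Δl = 23.62; W sinα = 65.1
Slice 4: Δl = 3.0/cos50.0° = 4.667 m; N'_4 = 130·cos50.0° − 10·4.667 = 36.9; c'Δl = 58.81; W sinα = 99.6
Σc'Δl = 139.4 kN/m; ΣN' = 294.4 kN/m; ΣW sinα = 233.6 kN/m
Resisting = 139.4 + 294.4·tan21.6° = 139.4 + 116.6 = 256.0 kN/m
FS = 256.0 / 233.6 = 1.096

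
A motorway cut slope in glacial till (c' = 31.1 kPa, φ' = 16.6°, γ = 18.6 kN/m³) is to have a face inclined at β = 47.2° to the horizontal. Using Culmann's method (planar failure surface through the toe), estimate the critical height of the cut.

Culmann's analysis gives the critical failure plane at α_cr = (β + φ')/2 = (47.2 + 16.6)/2 = 31.9°, and the critical height
H_c = (4c'/γ) · sinβ cosφ' / [1 − cos(β − φ')]
    = (4·31.1/18.6) · sin47.2°·cos16.6° / [1 − cos(30.6°)]
    = 6.688 · 0.7337·0.9583 / [1 − 0.8607]
    = 6.688 · 0.7031 / 0.1393
    = 33.77 m

H_c = 33.77 m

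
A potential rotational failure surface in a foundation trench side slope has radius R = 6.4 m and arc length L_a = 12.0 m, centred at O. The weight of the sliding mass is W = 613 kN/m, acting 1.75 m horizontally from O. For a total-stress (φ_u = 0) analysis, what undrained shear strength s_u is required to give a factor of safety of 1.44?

s_u = 20.1 kPa

FS = s_u·L_a·R / (W·d), so s_u = FS·W·d / (L_a·R).
s_u = 1.44·613·1.75 / (12.00·6.4) = 1544.8 / 76.80 = 20.11 kPa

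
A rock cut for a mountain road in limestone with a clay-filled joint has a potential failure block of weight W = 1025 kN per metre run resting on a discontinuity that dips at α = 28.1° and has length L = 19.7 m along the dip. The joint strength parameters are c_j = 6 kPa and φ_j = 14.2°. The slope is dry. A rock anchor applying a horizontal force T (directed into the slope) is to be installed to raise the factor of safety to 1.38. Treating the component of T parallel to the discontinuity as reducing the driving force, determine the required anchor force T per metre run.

T = 239 kN/m

Resolving forces along and normal to the sliding plane, with the horizontal anchor force T adding T·sinα to the effective normal force and T·cosα acting up the plane against the driving force:
FS = [c_jL + (W cosα + T sinα) tanφ_j] / [W sinα − T cosα]
Without the anchor: N' = 904.2 kN/m, driving T_d = 482.8 kN/m, resisting R = 6·19.7 + 904.2·tan14.2° = 347.0 kN/m, FS = 0.72.
Setting FS = 1.38 and solving for T:
1.38·(482.8 − T cos28.1°) = 347.0 + T sin28.1°·tan14.2°
T·(sin28.1°·tan14.2° + 1.38·cos28.1°) = 1.38·482.8 − 347.0
T·(0.4710·0.2530 + 1.38·0.8821) = 666.2 − 347.0 = 319.3
T·1.3365 = 319.3
T = 238.9 kN/m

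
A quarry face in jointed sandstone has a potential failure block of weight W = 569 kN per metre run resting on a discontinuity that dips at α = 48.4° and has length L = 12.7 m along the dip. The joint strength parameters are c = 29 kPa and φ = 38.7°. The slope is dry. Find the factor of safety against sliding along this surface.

Resolving the block weight along and normal to the plane and applying the Mohr–Coulomb strength on the joint:
N' = W cosα = 569·cos48.4° = 377.8 kN/m
Driving force T = W sinα = 569·sin48.4° = 425.5 kN/m
Resisting force R = c·L + N'·tanφ = 29·12.7 + 377.8·tan38.7° = 368.3 + 302.7 = 671.0 kN/m
FS = R / T = 671.0 / 425.5 = 1.577

FS = 1.58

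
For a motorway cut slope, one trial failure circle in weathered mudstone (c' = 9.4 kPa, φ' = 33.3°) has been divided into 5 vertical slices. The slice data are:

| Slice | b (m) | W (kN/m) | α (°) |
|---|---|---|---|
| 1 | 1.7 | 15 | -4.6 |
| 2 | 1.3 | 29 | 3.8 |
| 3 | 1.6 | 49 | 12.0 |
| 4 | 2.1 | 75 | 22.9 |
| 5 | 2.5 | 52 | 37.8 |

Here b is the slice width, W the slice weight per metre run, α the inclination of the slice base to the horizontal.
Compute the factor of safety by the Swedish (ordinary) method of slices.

FS = 3.16

Ordinary method of slices: FS = Σ[c'·Δl_i + (W_i cosα_i)·tanφ'] / Σ W_i sinα_i, with Δl_i = b_i / cosα_i.
Slice 1: Δl = 1.7/cos(-4.6°) = 1.705 m; N'_1 = 15·cos(-4.6°) = 15.0; c'Δl = 16.03; W sinα = -1.2
Slice 2: Δl = 1.3/cos3.8° = 1.303 m; N'_2 = 29·cos3.8° = 28.9; c'Δl = 12.25; W sinα = 1.9
Slice 3: Δl = 1.6/cos12.0° = 1.636 m; N'_3 = 49·cos12.0° = 47.9; c'Δl = 15.38; W sinα = 10.2
Slice 4: Δl = 2.1/cos22.9° = 2.280 m; N'_4 = 75·cos22.9° = 69.1; c'Δl = 21.43; W sinα = 29.2
Slice 5: Δl = 2.5/cos37.8° = 3.164 m; N'_5 = 52·cos37.8° = 41.1; c'Δl = 29.74; W sinα = 31.9
Σc'Δl = 94.8 kN/m; ΣN' = 202.0 kN/m; ΣW sinα = 72.0 kN/m
Resisting = 94.8 + 202.0·tan33.3° = 94.8 + 132.7 = 227.5 kN/m
FS = 227.5 / 72.0 = 3.162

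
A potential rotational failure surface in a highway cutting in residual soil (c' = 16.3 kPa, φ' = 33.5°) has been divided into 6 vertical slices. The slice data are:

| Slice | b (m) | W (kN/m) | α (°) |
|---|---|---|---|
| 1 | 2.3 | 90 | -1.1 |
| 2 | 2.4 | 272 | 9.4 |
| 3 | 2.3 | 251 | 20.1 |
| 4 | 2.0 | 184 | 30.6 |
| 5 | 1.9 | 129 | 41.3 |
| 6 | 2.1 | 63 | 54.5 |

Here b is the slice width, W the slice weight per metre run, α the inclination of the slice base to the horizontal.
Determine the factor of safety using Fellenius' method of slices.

Ordinary method of slices: FS = Σ[c'·Δl_i + (W_i cosα_i)·tanφ'] / Σ W_i sinα_i, with Δl_i = b_i / cosα_i.
Slice 1: Δl = 2.3/cos(-1.1°) = 2.300 m; N'_1 = 90·cos(-1.1°) = 90.0; c'Δl = 37.50; W sinα = -1.7
Slice 2: Δl = 2.4/cos9.4° = 2.433 m; N'_2 = 272·cos9.4° = 268.3; c'Δl = 39.65; W sinα = 44.4
Slice 3: Δl = 2.3/cos20.1° = 2.449 m; N'_3 = 251·cos20.1° = 235.7; c'Δl = 39.92; W sinα = 86.3
Slice 4: Δl = 2.0/cos30.6° = 2.324 m; N'_4 = 184·cos30.6° = 158.4; c'Δl = 37.87; W sinα = 93.7
Slice 5: Δl = 1.9/cos41.3° = 2.529 m; N'_5 = 129·cos41.3° = 96.9; c'Δl = 41.22; W sinα = 85.1
Slice 6: Δl = 2.1/cos54.5° = 3.616 m; N'_6 = 63·cos54.5° = 36.6; c'Δl = 58.95; W sinα = 51.3
Σc'Δl = 255.1 kN/m; ΣN' = 885.9 kN/m; ΣW sinα = 359.0 kN/m
Resisting = 255.1 + 885.9·tan33.5° = 255.1 + 586.4 = 841.5 kN/m
FS = 841.5 / 359.0 = 2.344

FS = 2.34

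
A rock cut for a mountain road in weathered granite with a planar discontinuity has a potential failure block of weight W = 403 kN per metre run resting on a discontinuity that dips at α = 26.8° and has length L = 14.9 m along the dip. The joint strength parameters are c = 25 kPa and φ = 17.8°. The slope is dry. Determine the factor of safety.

Resolving the block weight along and normal to the plane and applying the Mohr–Coulomb strength on the joint:
N' = W cosα = 403·cos26.8° = 359.7 kN/m
Driving force T = W sinα = 403·sin26.8° = 181.7 kN/m
Resisting force R = c·L + N'·tanφ = 25·14.9 + 359.7·tan17.8° = 372.5 + 115.5 = 488.0 kN/m
FS = R / T = 488.0 / 181.7 = 2.686

FS = 2.69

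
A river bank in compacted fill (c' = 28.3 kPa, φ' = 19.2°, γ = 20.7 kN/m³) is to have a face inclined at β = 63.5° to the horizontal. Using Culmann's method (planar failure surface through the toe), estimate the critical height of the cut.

Culmann's analysis gives the critical failure plane at α_cr = (β + φ')/2 = (63.5 + 19.2)/2 = 41.4°, and the critical height
H_c = (4c'/γ) · sinβ cosφ' / [1 − cos(β − φ')]
    = (4·28.3/20.7) · sin63.5°·cos19.2° / [1 − cos(44.3°)]
    = 5.469 · 0.8949·0.9444 / [1 − 0.7157]
    = 5.469 · 0.8452 / 0.2843
    = 16.26 m

H_c = 16.26 m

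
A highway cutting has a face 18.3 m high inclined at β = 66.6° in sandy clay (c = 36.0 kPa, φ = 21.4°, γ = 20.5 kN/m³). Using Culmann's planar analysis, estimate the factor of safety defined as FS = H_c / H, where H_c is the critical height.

H_c = (4c/γ) · sinβ cosφ / [1 − cos(β − φ)]
    = (4·36.0/20.5) · sin66.6°·cos21.4° / [1 − cos45.2°]
    = 7.024 · 0.8545 / 0.2954 = 20.32 m
FS = H_c / H = 20.32 / 18.3 = 1.110

FS = 1.11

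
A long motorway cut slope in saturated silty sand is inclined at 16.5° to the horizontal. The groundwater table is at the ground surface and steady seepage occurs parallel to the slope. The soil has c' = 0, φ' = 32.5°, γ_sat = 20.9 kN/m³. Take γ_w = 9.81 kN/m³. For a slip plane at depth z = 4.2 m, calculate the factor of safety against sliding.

FS = 1.14

With seepage parallel to the slope and the water table at the surface, the effective normal stress on the slip plane uses the buoyant unit weight γ' = γ_sat − γ_w while the driving shear stress uses γ_sat:
FS = [c' + γ' z cos²β tanφ'] / [γ_sat z sinβ cosβ]
(For c' = 0 this reduces to FS = (γ'/γ_sat)·tanφ'/tanβ.)
γ' = 20.9 − 9.81 = 11.09 kN/m³
Numerator = 0.0 + 11.09·4.2·cos²16.5°·tan32.5° = 0.0 + 11.09·4.2·0.9193·0.6371 = 27.280 kPa
Denominator = 20.9·4.2·sin16.5°·cos16.5° = 20.9·4.2·0.2840·0.9588 = 23.904 kPa
FS = 27.280 / 23.904 = 1.141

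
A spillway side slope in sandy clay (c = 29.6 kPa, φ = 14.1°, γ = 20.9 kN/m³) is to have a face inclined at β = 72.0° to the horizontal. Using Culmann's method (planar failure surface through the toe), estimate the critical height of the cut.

Culmann's analysis gives the critical failure plane at α_cr = (β + φ)/2 = (72.0 + 14.1)/2 = 43.0°, and the critical height
H_c = (4c/γ) · sinβ cosφ / [1 − cos(β − φ)]
    = (4·29.6/20.9) · sin72.0°·cos14.1° / [1 − cos(57.9°)]
    = 5.665 · 0.9511·0.9699 / [1 − 0.5314]
    = 5.665 · 0.9224 / 0.4686
    = 11.15 m

H_c = 11.15 m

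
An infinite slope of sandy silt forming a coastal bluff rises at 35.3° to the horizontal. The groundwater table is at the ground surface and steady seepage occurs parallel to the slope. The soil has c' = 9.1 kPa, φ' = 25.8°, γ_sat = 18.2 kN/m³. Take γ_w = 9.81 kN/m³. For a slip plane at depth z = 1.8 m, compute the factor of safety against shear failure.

FS = 0.90

With seepage parallel to the slope and the water table at the surface, the effective normal stress on the slip plane uses the buoyant unit weight γ' = γ_sat − γ_w while the driving shear stress uses γ_sat:
FS = [c' + γ' z cos²β tanφ'] / [γ_sat z sinβ cosβ]
γ' = 18.2 − 9.81 = 8.39 kN/m³
Numerator = 9.1 + 8.39·1.8·cos²35.3°·tan25.8° = 9.1 + 8.39·1.8·0.6661·0.4834 = 13.963 kPa
Denominator = 18.2·1.8·sin35.3°·cos35.3° = 18.2·1.8·0.5779·0.8161 = 15.450 kPa
FS = 13.963 / 15.450 = 0.904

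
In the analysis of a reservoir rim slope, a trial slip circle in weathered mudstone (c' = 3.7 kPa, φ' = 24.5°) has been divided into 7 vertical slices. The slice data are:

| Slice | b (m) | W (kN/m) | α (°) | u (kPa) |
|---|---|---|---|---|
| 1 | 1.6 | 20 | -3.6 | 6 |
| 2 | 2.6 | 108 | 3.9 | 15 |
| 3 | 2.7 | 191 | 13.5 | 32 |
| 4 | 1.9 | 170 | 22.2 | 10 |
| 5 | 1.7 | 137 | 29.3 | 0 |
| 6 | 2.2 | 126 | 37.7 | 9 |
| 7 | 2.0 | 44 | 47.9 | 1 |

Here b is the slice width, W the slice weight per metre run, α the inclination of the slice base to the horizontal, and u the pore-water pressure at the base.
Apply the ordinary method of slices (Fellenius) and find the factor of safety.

Ordinary method of slices: FS = Σ[c'·Δl_i + (W_i cosα_i − u_i·Δl_i)·tanφ'] / Σ W_i sinα_i, with Δl_i = b_i / cosα_i.
Slice 1: Δl = 1.6/cos(-3.6°) = 1.603 m; N'_1 = 20·cos(-3.6°) − 6·1.603 = 10.3; c'Δl = 5.93; W sinα = -1.3
Slice 2: Δl = 2.6/cos3.9° = 2.606 m; N'_2 = 108·cos3.9° − 15·2.606 = 68.7; c'Δl = 9.64; W sinα = 7.3
Slice 3: Δl = 2.7/cos13.5° = 2.777 m; N'_3 = 191·cos13.5° − 32·2.777 = 96.9; c'Δl = 10.27; W sinα = 44.6
Slice 4: Δl = 1.9/cos22.2° = 2.052 m; N'_4 = 170·cos22.2° − 10·2.052 = 136.9; c'Δl = 7.59; W sinα = 64.2
Slice 5: Δl = 1.7/cos29.3° = 1.949 m; N'_5 = 137·cos29.3° − 0·1.949 = 119.5; c'Δl = 7.21; W sinα = 67.0
Slice 6: Δl = 2.2/cos37.7° = 2.781 m; N'_6 = 126·cos37.7° − 9·2.781 = 74.7; c'Δl = 10.29; W sinα = 77.1
Slice 7: Δl = 2.0/cos47.9° = 2.983 m; N'_7 = 44·cos47.9° − 1·2.983 = 26.5; c'Δl = 11.04; W sinα = 32.6
Σc'Δl = 62.0 kN/m; ΣN' = 533.4 kN/m; ΣW sinα = 291.7 kN/m
Resisting = 62.0 + 533.4·tan24.5° = 62.0 + 243.1 = 305.1 kN/m
FS = 305.1 / 291.7 = 1.046

FS = 1.05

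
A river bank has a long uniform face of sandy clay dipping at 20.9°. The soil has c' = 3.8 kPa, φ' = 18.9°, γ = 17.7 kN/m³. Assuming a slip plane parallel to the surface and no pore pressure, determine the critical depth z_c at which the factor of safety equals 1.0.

Setting FS = 1.00 in FS = [c' + γz cos²β tanφ'] / [γz sinβ cosβ] and solving for z:
z = c' / [γ cosβ (FS·sinβ − cosβ·tanφ')]
  = 3.8 / [17.7·cos20.9°·(1.00·sin20.9° − cos20.9°·tan18.9°)]
  = 3.8 / [17.7·0.9342·(1.00·0.3567 − 0.9342·0.3424)]
  = 3.8 / 0.6100 = 6.230 m

z_c = 6.23 m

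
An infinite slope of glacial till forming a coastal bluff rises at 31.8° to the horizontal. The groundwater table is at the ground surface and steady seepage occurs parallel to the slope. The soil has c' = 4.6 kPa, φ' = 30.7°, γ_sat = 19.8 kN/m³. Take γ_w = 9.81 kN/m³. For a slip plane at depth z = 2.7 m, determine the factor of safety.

FS = 0.68

With seepage parallel to the slope and the water table at the surface, the effective normal stress on the slip plane uses the buoyant unit weight γ' = γ_sat − γ_w while the driving shear stress uses γ_sat:
FS = [c' + γ' z cos²β tanφ'] / [γ_sat z sinβ cosβ]
γ' = 19.8 − 9.81 = 9.99 kN/m³
Numerator = 4.6 + 9.99·2.7·cos²31.8°·tan30.7° = 4.6 + 9.99·2.7·0.7223·0.5938 = 16.168 kPa
Denominator = 19.8·2.7·sin31.8°·cos31.8° = 19.8·2.7·0.5270·0.8499 = 23.942 kPa
FS = 16.168 / 23.942 = 0.675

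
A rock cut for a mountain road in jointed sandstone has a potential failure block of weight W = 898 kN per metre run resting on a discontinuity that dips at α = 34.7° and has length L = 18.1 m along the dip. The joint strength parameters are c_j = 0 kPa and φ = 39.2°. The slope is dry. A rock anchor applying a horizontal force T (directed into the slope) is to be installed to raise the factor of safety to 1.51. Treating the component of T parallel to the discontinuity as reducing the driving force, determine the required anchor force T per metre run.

Resolving forces along and normal to the sliding plane, with the horizontal anchor force T adding T·sinα to the effective normal force and T·cosα acting up the plane against the driving force:
FS = [c_jL + (W cosα + T sinα) tanφ] / [W sinα − T cosα]
Without the anchor: N' = 738.3 kN/m, driving T_d = 511.2 kN/m, resisting R = 0·18.1 + 738.3·tan39.2° = 602.1 kN/m, FS = 1.18.
Setting FS = 1.51 and solving for T:
1.51·(511.2 − T cos34.7°) = 602.1 + T sin34.7°·tan39.2°
T·(sin34.7°·tan39.2° + 1.51·cos34.7°) = 1.51·511.2 − 602.1
T·(0.5693·0.8156 + 1.51·0.8221) = 771.9 − 602.1 = 169.8
T·1.7057 = 169.8
T = 99.5 kN/m

T = 100 kN/m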